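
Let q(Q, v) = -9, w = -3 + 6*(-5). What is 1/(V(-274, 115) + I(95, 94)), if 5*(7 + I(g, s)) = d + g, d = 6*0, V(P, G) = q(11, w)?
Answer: ⅓ ≈ 0.33333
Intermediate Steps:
w = -33 (w = -3 - 30 = -33)
V(P, G) = -9
d = 0
I(g, s) = -7 + g/5 (I(g, s) = -7 + (0 + g)/5 = -7 + g/5)
1/(V(-274, 115) + I(95, 94)) = 1/(-9 + (-7 + (⅕)*95)) = 1/(-9 + (-7 + 19)) = 1/(-9 + 12) = 1/3 = ⅓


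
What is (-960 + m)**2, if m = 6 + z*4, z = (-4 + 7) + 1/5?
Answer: 22146436/25 ≈ 8.8586e+5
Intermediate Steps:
z = 16/5 (z = 3 + 1/5 = 16/5 ≈ 3.2000)
m = 94/5 (m = 6 + (16/5)*4 = 6 + 64/5 = 94/5 ≈ 18.800)
(-960 + m)**2 = (-960 + 94/5)**2 = (-4706/5)**2 = 22146436/25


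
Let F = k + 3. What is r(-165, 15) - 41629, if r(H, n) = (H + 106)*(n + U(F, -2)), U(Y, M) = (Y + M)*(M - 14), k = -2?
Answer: -43458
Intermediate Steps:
F = 1 (F = -2 + 3 = 1)
U(Y, M) = (-14 + M)*(M + Y) (U(Y, M) = (M + Y)*(-14 + M) = (-14 + M)*(M + Y))
r(H, n) = (16 + n)*(106 + H) (r(H, n) = (H + 106)*(n + ((-2)² - 14*(-2) - 14*1 - 2*1)) = (106 + H)*(n + (4 + 28 - 14 - 2)) = (106 + H)*(n + 16) = (106 + H)*(16 + n) = (16 + n)*(106 + H))
r(-165, 15) - 41629 = (1696 + 16*(-165) + 106*15 - 165*15) - 41629 = (1696 - 2640 + 1590 - 2475) - 41629 = -1829 - 41629 = -43458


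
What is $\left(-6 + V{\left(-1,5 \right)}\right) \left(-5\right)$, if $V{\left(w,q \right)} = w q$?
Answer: $55$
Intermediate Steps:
$V{\left(w,q \right)} = q w$
$\left(-6 + V{\left(-1,5 \right)}\right) \left(-5\right) = \left(-6 + 5 \left(-1\right)\right) \left(-5\right) = \left(-6 - 5\right) \left(-5\right) = \left(-11\right) \left(-5\right) = 55$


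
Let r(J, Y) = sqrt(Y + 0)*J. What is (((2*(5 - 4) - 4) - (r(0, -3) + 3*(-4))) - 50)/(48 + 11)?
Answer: -40/59 ≈ -0.67797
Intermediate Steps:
r(J, Y) = J*sqrt(Y) (r(J, Y) = sqrt(Y)*J = J*sqrt(Y))
(((2*(5 - 4) - 4) - (r(0, -3) + 3*(-4))) - 50)/(48 + 11) = (((2*(5 - 4) - 4) - (0*sqrt(-3) + 3*(-4))) - 50)/(48 + 11) = (((2*1 - 4) - (0*(I*sqrt(3)) - 12)) - 50)/59 = (((2 - 4) - (0 - 12)) - 50)*(1/59) = ((-2 - 1*(-12)) - 50)*(1/59) = ((-2 + 12) - 50)*(1/59) = (10 - 50)*(1/59) = -40*1/59 = -40/59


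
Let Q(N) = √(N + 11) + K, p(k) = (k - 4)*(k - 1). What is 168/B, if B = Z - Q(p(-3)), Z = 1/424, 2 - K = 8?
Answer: -181285440/534239 - 30202368*√39/534239 ≈ -692.38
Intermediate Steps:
K = -6 (K = 2 - 1*8 = 2 - 8 = -6)
p(k) = (-1 + k)*(-4 + k) (p(k) = (-4 + k)*(-1 + k) = (-1 + k)*(-4 + k))
Q(N) = -6 + √(11 + N) (Q(N) = √(N + 11) - 6 = √(11 + N) - 6 = -6 + √(11 + N))
Z = 1/424 ≈ 0.0023585
B = 2545/424 - √39 (B = 1/424 - (-6 + √(11 + (4 + (-3)² - 5*(-3)))) = 1/424 - (-6 + √(11 + (4 + 9 + 15))) = 1/424 - (-6 + √(11 + 28)) = 1/424 - (-6 + √39) = 1/424 + (6 - √39) = 2545/424 - √39 ≈ -0.24264)
168/B = 168/(2545/424 - √39)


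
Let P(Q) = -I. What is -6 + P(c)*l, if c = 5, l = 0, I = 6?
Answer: -6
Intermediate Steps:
P(Q) = -6 (P(Q) = -1*6 = -6)
-6 + P(c)*l = -6 - 6*0 = -6 + 0 = -6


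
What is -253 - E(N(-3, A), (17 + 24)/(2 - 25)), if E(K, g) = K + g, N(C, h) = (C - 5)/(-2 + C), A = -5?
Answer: -29074/115 ≈ -252.82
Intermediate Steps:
N(C, h) = (-5 + C)/(-2 + C)
-253 - E(N(-3, A), (17 + 24)/(2 - 25)) = -253 - ((-5 - 3)/(-2 - 3) + (17 + 24)/(2 - 25)) = -253 - (-8/(-5) + 41/(-23)) = -253 - (-⅕*(-8) + 41*(-1/23)) = -253 - (8/5 - 41/23) = -253 - 1*(-21/115) = -253 + 21/115 = -29074/115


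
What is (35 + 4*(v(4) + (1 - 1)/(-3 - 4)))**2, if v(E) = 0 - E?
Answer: 361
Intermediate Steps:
v(E) = -E
(35 + 4*(v(4) + (1 - 1)/(-3 - 4)))**2 = (35 + 4*(-1*4 + (1 - 1)/(-3 - 4)))**2 = (35 + 4*(-4 + 0/(-7)))**2 = (35 + 4*(-4 + 0*(-1/7)))**2 = (35 + 4*(-4 + 0))**2 = (35 + 4*(-4))**2 = (35 - 16)**2 = 19**2 = 361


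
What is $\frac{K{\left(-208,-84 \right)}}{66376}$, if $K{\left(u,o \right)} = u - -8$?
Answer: $- \frac{25}{8297} \approx -0.0030131$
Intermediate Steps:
$K{\left(u,o \right)} = 8 + u$ ($K{\left(u,o \right)} = u + 8 = 8 + u$)
$\frac{K{\left(-208,-84 \right)}}{66376} = \frac{8 - 208}{66376} = \left(-200\right) \frac{1}{66376} = - \frac{25}{8297}$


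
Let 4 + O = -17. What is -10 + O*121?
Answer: -2551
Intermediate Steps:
O = -21 (O = -4 - 17 = -21)
-10 + O*121 = -10 - 21*121 = -10 - 2541 = -2551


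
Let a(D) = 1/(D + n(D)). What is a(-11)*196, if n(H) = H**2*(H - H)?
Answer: -196/11 ≈ -17.818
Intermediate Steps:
n(H) = 0 (n(H) = H**2*0 = 0)
a(D) = 1/D (a(D) = 1/(D + 0) = 1/D)
a(-11)*196 = 196/(-11) = -1/11*196 = -196/11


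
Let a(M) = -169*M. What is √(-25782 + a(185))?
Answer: I*√57047 ≈ 238.85*I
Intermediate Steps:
√(-25782 + a(185)) = √(-25782 - 169*185) = √(-25782 - 31265) = √(-57047) = I*√57047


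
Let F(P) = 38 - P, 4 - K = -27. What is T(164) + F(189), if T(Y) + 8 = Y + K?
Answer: 36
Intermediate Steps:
K = 31 (K = 4 - 1*(-27) = 4 + 27 = 31)
T(Y) = 23 + Y (T(Y) = -8 + (Y + 31) = -8 + (31 + Y) = 23 + Y)
T(164) + F(189) = (23 + 164) + (38 - 1*189) = 187 + (38 - 189) = 187 - 151 = 36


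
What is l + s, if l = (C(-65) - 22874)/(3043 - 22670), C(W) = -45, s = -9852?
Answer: -193342285/19627 ≈ -9850.8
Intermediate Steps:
l = 22919/19627 (l = (-45 - 22874)/(3043 - 22670) = -22919/(-19627) = -22919*(-1/19627) = 22919/19627 ≈ 1.1677)
l + s = 22919/19627 - 9852 = -193342285/19627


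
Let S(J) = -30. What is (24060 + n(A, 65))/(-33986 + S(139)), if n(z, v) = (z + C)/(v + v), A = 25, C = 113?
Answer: -1563969/2211040 ≈ -0.70735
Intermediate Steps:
n(z, v) = (113 + z)/(2*v) (n(z, v) = (z + 113)/(v + v) = (113 + z)/((2*v)) = (113 + z)*(1/(2*v)) = (113 + z)/(2*v))
(24060 + n(A, 65))/(-33986 + S(139)) = (24060 + (½)*(113 + 25)/65)/(-33986 - 30) = (24060 + (½)*(1/65)*138)/(-34016) = (24060 + 69/65)*(-1/34016) = (1563969/65)*(-1/34016) = -1563969/2211040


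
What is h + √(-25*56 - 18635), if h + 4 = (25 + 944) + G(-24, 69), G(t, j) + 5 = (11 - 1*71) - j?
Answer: 831 + I*√20035 ≈ 831.0 + 141.55*I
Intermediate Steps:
G(t, j) = -65 - j (G(t, j) = -5 + ((11 - 1*71) - j) = -5 + ((11 - 71) - j) = -5 + (-60 - j) = -65 - j)
h = 831 (h = -4 + ((25 + 944) + (-65 - 1*69)) = -4 + (969 + (-65 - 69)) = -4 + (969 - 134) = -4 + 835 = 831)
h + √(-25*56 - 18635) = 831 + √(-25*56 - 18635) = 831 + √(-1400 - 18635) = 831 + √(-20035) = 831 + I*√20035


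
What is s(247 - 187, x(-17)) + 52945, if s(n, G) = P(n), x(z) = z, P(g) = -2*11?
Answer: 52923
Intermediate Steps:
P(g) = -22
s(n, G) = -22
s(247 - 187, x(-17)) + 52945 = -22 + 52945 = 52923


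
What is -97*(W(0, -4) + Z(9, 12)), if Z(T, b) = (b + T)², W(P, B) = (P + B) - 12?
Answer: -41225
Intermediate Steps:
W(P, B) = -12 + B + P (W(P, B) = (B + P) - 12 = -12 + B + P)
Z(T, b) = (T + b)²
-97*(W(0, -4) + Z(9, 12)) = -97*((-12 - 4 + 0) + (9 + 12)²) = -97*(-16 + 21²) = -97*(-16 + 441) = -97*425 = -41225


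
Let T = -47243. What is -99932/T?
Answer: 14276/6749 ≈ 2.1153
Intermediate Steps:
-99932/T = -99932/(-47243) = -99932*(-1/47243) = 14276/6749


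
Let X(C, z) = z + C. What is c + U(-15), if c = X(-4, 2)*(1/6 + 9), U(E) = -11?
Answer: -88/3 ≈ -29.333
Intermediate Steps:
X(C, z) = C + z
c = -55/3 (c = (-4 + 2)*(1/6 + 9) = -2*(⅙ + 9) = -2*55/6 = -55/3 ≈ -18.333)
c + U(-15) = -55/3 - 11 = -88/3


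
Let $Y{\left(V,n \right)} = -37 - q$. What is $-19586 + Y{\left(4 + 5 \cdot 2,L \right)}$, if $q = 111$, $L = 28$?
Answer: $-19734$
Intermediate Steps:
$Y{\left(V,n \right)} = -148$ ($Y{\left(V,n \right)} = -37 - 111 = -148$)
$-19586 + Y{\left(4 + 5 \cdot 2,L \right)} = -19586 - 148 = -19734$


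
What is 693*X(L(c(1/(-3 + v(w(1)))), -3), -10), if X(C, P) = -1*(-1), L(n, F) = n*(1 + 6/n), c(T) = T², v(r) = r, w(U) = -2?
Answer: 693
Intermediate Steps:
X(C, P) = 1
693*X(L(c(1/(-3 + v(w(1)))), -3), -10) = 693*1 = 693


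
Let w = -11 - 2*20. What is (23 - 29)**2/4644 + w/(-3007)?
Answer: 9586/387903 ≈ 0.024712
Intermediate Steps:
w = -51 (w = -11 - 40 = -51)
(23 - 29)**2/4644 + w/(-3007) = (23 - 29)**2/4644 - 51/(-3007) = (-6)**2*(1/4644) - 51*(-1/3007) = 36*(1/4644) + 51/3007 = 1/129 + 51/3007 = 9586/387903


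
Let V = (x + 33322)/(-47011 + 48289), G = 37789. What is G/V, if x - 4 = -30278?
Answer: 8049057/508 ≈ 15845.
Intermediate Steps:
x = -30274 (x = 4 - 30278 = -30274)
V = 508/213 (V = (-30274 + 33322)/(-47011 + 48289) = 3048/1278 = 3048*(1/1278) = 508/213 ≈ 2.3850)
G/V = 37789/(508/213) = 37789*(213/508) = 8049057/508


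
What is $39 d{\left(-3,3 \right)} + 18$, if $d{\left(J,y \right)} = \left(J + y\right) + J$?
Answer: $-99$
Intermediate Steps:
$d{\left(J,y \right)} = y + 2 J$
$39 d{\left(-3,3 \right)} + 18 = 39 \left(3 + 2 \left(-3\right)\right) + 18 = 39 \left(3 - 6\right) + 18 = 39 \left(-3\right) + 18 = -117 + 18 = -99$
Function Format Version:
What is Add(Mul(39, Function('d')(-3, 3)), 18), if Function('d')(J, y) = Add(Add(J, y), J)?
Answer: -99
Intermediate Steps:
Function('d')(J, y) = Add(y, Mul(2, J))
Add(Mul(39, Function('d')(-3, 3)), 18) = Add(Mul(39, Add(3, Mul(2, -3))), 18) = Add(Mul(39, Add(3, -6)), 18) = Add(Mul(39, -3), 18) = Add(-117, 18) = -99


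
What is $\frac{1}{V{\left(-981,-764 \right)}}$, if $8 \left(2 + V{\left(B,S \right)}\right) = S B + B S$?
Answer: $\frac{1}{187369} \approx 5.3371 \cdot 10^{-6}$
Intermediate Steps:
$V{\left(B,S \right)} = -2 + \frac{B S}{4}$ ($V{\left(B,S \right)} = -2 + \frac{S B + B S}{8} = -2 + \frac{B S + B S}{8} = -2 + \frac{2 B S}{8} = -2 + \frac{B S}{4}$)
$\frac{1}{V{\left(-981,-764 \right)}} = \frac{1}{-2 + \frac{1}{4} \left(-981\right) \left(-764\right)} = \frac{1}{-2 + 187371} = \frac{1}{187369}$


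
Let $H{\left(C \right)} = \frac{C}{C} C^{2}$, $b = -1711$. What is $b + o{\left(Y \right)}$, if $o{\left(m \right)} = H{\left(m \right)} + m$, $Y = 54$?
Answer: $1259$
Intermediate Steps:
$H{\left(C \right)} = C^{2}$ ($H{\left(C \right)} = 1 C^{2} = C^{2}$)
$o{\left(m \right)} = m + m^{2}$ ($o{\left(m \right)} = m^{2} + m = m + m^{2}$)
$b + o{\left(Y \right)} = -1711 + 54 \left(1 + 54\right) = -1711 + 54 \cdot 55 = -1711 + 2970 = 1259$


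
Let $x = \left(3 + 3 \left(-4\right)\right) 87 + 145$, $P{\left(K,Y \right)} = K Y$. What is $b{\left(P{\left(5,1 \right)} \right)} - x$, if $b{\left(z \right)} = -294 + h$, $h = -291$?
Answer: $53$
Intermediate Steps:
$b{\left(z \right)} = -585$ ($b{\left(z \right)} = -294 - 291 = -585$)
$x = -638$ ($x = \left(3 - 12\right) 87 + 145 = \left(-9\right) 87 + 145 = -783 + 145 = -638$)
$b{\left(P{\left(5,1 \right)} \right)} - x = -585 - -638 = -585 + 638 = 53$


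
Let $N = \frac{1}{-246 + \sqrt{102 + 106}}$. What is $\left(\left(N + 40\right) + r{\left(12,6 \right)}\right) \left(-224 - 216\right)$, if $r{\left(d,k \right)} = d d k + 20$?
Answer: $- \frac{6129678060}{15077} + \frac{440 \sqrt{13}}{15077} \approx -4.0656 \cdot 10^{5}$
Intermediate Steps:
$r{\left(d,k \right)} = 20 + k d^{2}$ ($r{\left(d,k \right)} = d^{2} k + 20 = k d^{2} + 20 = 20 + k d^{2}$)
$N = \frac{1}{-246 + 4 \sqrt{13}}$ ($N = \frac{1}{-246 + \sqrt{208}} = \frac{1}{-246 + 4 \sqrt{13}} \approx -0.0043182$)
$\left(\left(N + 40\right) + r{\left(12,6 \right)}\right) \left(-224 - 216\right) = \left(\left(\left(- \frac{123}{30154} - \frac{\sqrt{13}}{15077}\right) + 40\right) + \left(20 + 6 \cdot 12^{2}\right)\right) \left(-224 - 216\right) = \left(\left(\frac{1206037}{30154} - \frac{\sqrt{13}}{15077}\right) + \left(20 + 6 \cdot 144\right)\right) \left(-440\right) = \left(\left(\frac{1206037}{30154} - \frac{\sqrt{13}}{15077}\right) + \left(20 + 864\right)\right) \left(-440\right) = \left(\left(\frac{1206037}{30154} - \frac{\sqrt{13}}{15077}\right) + 884\right) \left(-440\right) = \left(\frac{27862173}{30154} - \frac{\sqrt{13}}{15077}\right) \left(-440\right) = - \frac{6129678060}{15077} + \frac{440 \sqrt{13}}{15077}$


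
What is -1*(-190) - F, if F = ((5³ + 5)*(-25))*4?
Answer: 13190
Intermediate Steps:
F = -13000 (F = ((125 + 5)*(-25))*4 = (130*(-25))*4 = -3250*4 = -13000)
-1*(-190) - F = -1*(-190) - 1*(-13000) = 190 + 13000 = 13190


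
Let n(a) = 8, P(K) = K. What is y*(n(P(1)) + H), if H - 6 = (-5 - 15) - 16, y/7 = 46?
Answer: -7084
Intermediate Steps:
y = 322 (y = 7*46 = 322)
H = -30 (H = 6 + ((-5 - 15) - 16) = 6 + (-20 - 16) = 6 - 36 = -30)
y*(n(P(1)) + H) = 322*(8 - 30) = 322*(-22) = -7084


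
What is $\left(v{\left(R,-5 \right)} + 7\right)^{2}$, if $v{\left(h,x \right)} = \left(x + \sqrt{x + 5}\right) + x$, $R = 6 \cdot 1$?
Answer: $9$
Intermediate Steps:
$R = 6$
$v{\left(h,x \right)} = \sqrt{5 + x} + 2 x$ ($v{\left(h,x \right)} = \left(x + \sqrt{5 + x}\right) + x = \sqrt{5 + x} + 2 x$)
$\left(v{\left(R,-5 \right)} + 7\right)^{2} = \left(\left(\sqrt{5 - 5} + 2 \left(-5\right)\right) + 7\right)^{2} = \left(\left(\sqrt{0} - 10\right) + 7\right)^{2} = \left(\left(0 - 10\right) + 7\right)^{2} = \left(-10 + 7\right)^{2} = \left(-3\right)^{2} = 9$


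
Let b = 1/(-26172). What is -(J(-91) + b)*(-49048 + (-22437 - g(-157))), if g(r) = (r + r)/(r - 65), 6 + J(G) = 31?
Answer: 1297964332652/726273 ≈ 1.7872e+6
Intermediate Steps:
J(G) = 25 (J(G) = -6 + 31 = 25)
g(r) = 2*r/(-65 + r) (g(r) = (2*r)/(-65 + r) = 2*r/(-65 + r))
b = -1/26172 ≈ -3.8209e-5
-(J(-91) + b)*(-49048 + (-22437 - g(-157))) = -(25 - 1/26172)*(-49048 + (-22437 - 2*(-157)/(-65 - 157))) = -654299*(-49048 + (-22437 - 2*(-157)/(-222)))/26172 = -654299*(-49048 + (-22437 - 2*(-157)*(-1)/222))/26172 = -654299*(-49048 + (-22437 - 1*157/111))/26172 = -654299*(-49048 + (-22437 - 157/111))/26172 = -654299*(-49048 - 2490664/111)/26172 = -654299*(-7934992)/(26172*111) = -1*(-1297964332652/726273) = 1297964332652/726273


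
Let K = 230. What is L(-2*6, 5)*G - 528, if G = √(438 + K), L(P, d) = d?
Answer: -528 + 10*√167 ≈ -398.77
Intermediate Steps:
G = 2*√167 (G = √(438 + 230) = √668 = 2*√167 ≈ 25.846)
L(-2*6, 5)*G - 528 = 5*(2*√167) - 528 = 10*√167 - 528 = -528 + 10*√167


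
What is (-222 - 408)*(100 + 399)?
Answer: -314370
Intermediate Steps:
(-222 - 408)*(100 + 399) = -630*499 = -314370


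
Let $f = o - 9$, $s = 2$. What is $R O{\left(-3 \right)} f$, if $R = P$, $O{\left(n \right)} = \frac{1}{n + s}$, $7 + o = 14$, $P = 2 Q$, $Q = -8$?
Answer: $-32$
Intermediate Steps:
$P = -16$ ($P = 2 \left(-8\right) = -16$)
$o = 7$ ($o = -7 + 14 = 7$)
$O{\left(n \right)} = \frac{1}{2 + n}$ ($O{\left(n \right)} = \frac{1}{n + 2} = \frac{1}{2 + n}$)
$R = -16$
$f = -2$ ($f = 7 - 9 = -2$)
$R O{\left(-3 \right)} f = - \frac{16}{2 - 3} \left(-2\right) = - \frac{16}{-1} \left(-2\right) = \left(-16\right) \left(-1\right) \left(-2\right) = 16 \left(-2\right) = -32$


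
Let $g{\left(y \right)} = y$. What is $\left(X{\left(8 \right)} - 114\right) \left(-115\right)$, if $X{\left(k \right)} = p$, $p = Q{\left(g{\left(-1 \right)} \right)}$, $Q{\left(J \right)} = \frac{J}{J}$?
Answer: $12995$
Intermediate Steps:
$Q{\left(J \right)} = 1$
$p = 1$
$X{\left(k \right)} = 1$
$\left(X{\left(8 \right)} - 114\right) \left(-115\right) = \left(1 - 114\right) \left(-115\right) = \left(-113\right) \left(-115\right) = 12995$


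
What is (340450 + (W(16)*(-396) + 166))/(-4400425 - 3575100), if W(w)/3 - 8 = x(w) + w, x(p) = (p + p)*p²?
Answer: 9419992/7975525 ≈ 1.1811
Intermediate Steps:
x(p) = 2*p³ (x(p) = (2*p)*p² = 2*p³)
W(w) = 24 + 3*w + 6*w³ (W(w) = 24 + 3*(2*w³ + w) = 24 + 3*(w + 2*w³) = 24 + (3*w + 6*w³) = 24 + 3*w + 6*w³)
(340450 + (W(16)*(-396) + 166))/(-4400425 - 3575100) = (340450 + ((24 + 3*16 + 6*16³)*(-396) + 166))/(-4400425 - 3575100) = (340450 + ((24 + 48 + 6*4096)*(-396) + 166))/(-7975525) = (340450 + ((24 + 48 + 24576)*(-396) + 166))*(-1/7975525) = (340450 + (24648*(-396) + 166))*(-1/7975525) = (340450 + (-9760608 + 166))*(-1/7975525) = (340450 - 9760442)*(-1/7975525) = -9419992*(-1/7975525) = 9419992/7975525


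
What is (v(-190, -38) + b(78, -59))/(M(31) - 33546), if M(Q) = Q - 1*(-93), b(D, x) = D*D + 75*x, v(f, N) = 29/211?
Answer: -175039/3526021 ≈ -0.049642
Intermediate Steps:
v(f, N) = 29/211 (v(f, N) = 29*(1/211) = 29/211)
b(D, x) = D² + 75*x
M(Q) = 93 + Q (M(Q) = Q + 93 = 93 + Q)
(v(-190, -38) + b(78, -59))/(M(31) - 33546) = (29/211 + (78² + 75*(-59)))/((93 + 31) - 33546) = (29/211 + (6084 - 4425))/(124 - 33546) = (29/211 + 1659)/(-33422) = (350078/211)*(-1/33422) = -175039/3526021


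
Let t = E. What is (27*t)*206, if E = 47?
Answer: 261414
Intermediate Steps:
t = 47
(27*t)*206 = (27*47)*206 = 1269*206 = 261414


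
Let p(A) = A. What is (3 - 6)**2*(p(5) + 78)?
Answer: 747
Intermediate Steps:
(3 - 6)**2*(p(5) + 78) = (3 - 6)**2*(5 + 78) = (-3)**2*83 = 9*83 = 747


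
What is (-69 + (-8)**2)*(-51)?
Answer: 255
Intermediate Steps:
(-69 + (-8)**2)*(-51) = (-69 + 64)*(-51) = -5*(-51) = 255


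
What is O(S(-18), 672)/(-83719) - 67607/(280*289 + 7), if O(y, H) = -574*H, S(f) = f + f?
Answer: 25555819423/6775127513 ≈ 3.7720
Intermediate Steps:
S(f) = 2*f
O(S(-18), 672)/(-83719) - 67607/(280*289 + 7) = -574*672/(-83719) - 67607/(280*289 + 7) = -385728*(-1/83719) - 67607/(80920 + 7) = 385728/83719 - 67607/80927 = 25555819423/6775127513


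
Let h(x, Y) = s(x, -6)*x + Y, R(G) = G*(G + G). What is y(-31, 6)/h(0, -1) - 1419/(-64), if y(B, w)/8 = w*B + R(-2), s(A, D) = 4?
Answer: 92555/64 ≈ 1446.2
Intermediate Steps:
R(G) = 2*G² (R(G) = G*(2*G) = 2*G²)
y(B, w) = 64 + 8*B*w (y(B, w) = 8*(w*B + 2*(-2)²) = 8*(B*w + 2*4) = 8*(B*w + 8) = 8*(8 + B*w) = 64 + 8*B*w)
h(x, Y) = Y + 4*x (h(x, Y) = 4*x + Y = Y + 4*x)
y(-31, 6)/h(0, -1) - 1419/(-64) = (64 + 8*(-31)*6)/(-1 + 4*0) - 1419/(-64) = (64 - 1488)/(-1 + 0) - 1419*(-1/64) = -1424/(-1) + 1419/64 = -1424*(-1) + 1419/64 = 1424 + 1419/64 = 92555/64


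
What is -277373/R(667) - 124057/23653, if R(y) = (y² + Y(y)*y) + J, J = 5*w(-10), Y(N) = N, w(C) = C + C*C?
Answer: -116999718565/21056562884 ≈ -5.5564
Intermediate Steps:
w(C) = C + C²
J = 450 (J = 5*(-10*(1 - 10)) = 5*(-10*(-9)) = 5*90 = 450)
R(y) = 450 + 2*y² (R(y) = (y² + y*y) + 450 = (y² + y²) + 450 = 2*y² + 450 = 450 + 2*y²)
-277373/R(667) - 124057/23653 = -277373/(450 + 2*667²) - 124057/23653 = -277373/(450 + 2*444889) - 124057*1/23653 = -277373/(450 + 889778) - 124057/23653 = -277373/890228 - 124057/23653 = -116999718565/21056562884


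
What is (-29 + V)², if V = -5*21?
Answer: 17956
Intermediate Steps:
V = -105
(-29 + V)² = (-29 - 105)² = (-134)² = 17956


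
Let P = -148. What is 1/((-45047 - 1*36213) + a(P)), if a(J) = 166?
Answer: -1/81094 ≈ -1.2331e-5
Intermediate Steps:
1/((-45047 - 1*36213) + a(P)) = 1/((-45047 - 1*36213) + 166) = 1/((-45047 - 36213) + 166) = 1/(-81260 + 166) = 1/(-81094) = -1/81094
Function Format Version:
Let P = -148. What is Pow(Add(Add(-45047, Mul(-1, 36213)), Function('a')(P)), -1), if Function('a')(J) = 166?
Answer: Rational(-1, 81094) ≈ -1.2331e-5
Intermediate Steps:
Pow(Add(Add(-45047, Mul(-1, 36213)), Function('a')(P)), -1) = Pow(Add(Add(-45047, Mul(-1, 36213)), 166), -1) = Pow(Add(Add(-45047, -36213), 166), -1) = Pow(Add(-81260, 166), -1) = Pow(-81094, -1) = Rational(-1, 81094)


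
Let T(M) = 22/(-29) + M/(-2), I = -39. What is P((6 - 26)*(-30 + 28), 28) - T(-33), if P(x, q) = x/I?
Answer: -37927/2262 ≈ -16.767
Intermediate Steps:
T(M) = -22/29 - M/2 (T(M) = 22*(-1/29) + M*(-½) = -22/29 - M/2)
P(x, q) = -x/39 (P(x, q) = x/(-39) = x*(-1/39) = -x/39)
P((6 - 26)*(-30 + 28), 28) - T(-33) = -(6 - 26)*(-30 + 28)/39 - (-22/29 - ½*(-33)) = -(-20)*(-2)/39 - (-22/29 + 33/2) = -1/39*40 - 1*913/58 = -40/39 - 913/58 = -37927/2262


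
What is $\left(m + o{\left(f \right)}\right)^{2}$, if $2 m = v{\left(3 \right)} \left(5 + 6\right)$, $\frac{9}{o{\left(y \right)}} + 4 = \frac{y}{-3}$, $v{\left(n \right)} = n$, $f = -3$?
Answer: $\frac{729}{4} \approx 182.25$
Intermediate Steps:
$o{\left(y \right)} = \frac{9}{-4 - \frac{y}{3}}$ ($o{\left(y \right)} = \frac{9}{-4 + \frac{y}{-3}} = \frac{9}{-4 + y \left(- \frac{1}{3}\right)} = \frac{9}{-4 - \frac{y}{3}}$)
$m = \frac{33}{2}$ ($m = \frac{3 \left(5 + 6\right)}{2} = \frac{3 \cdot 11}{2} = \frac{1}{2} \cdot 33 = \frac{33}{2} \approx 16.5$)
$\left(m + o{\left(f \right)}\right)^{2} = \left(\frac{33}{2} - \frac{27}{12 - 3}\right)^{2} = \left(\frac{33}{2} - \frac{27}{9}\right)^{2} = \left(\frac{33}{2} - 3\right)^{2} = \left(\frac{27}{2}\right)^{2} = \frac{729}{4}$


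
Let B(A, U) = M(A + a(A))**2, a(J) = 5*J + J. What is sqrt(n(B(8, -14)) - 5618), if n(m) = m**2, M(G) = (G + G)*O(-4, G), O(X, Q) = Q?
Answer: sqrt(1547476985178638) ≈ 3.9338e+7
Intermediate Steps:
a(J) = 6*J
M(G) = 2*G**2 (M(G) = (G + G)*G = (2*G)*G = 2*G**2)
B(A, U) = 9604*A**4 (B(A, U) = (2*(A + 6*A)**2)**2 = (2*(7*A)**2)**2 = (2*(49*A**2))**2 = (98*A**2)**2 = 9604*A**4)
sqrt(n(B(8, -14)) - 5618) = sqrt((9604*8**4)**2 - 5618) = sqrt((9604*4096)**2 - 5618) = sqrt(39337984**2 - 5618) = sqrt(1547476985184256 - 5618) = sqrt(1547476985178638)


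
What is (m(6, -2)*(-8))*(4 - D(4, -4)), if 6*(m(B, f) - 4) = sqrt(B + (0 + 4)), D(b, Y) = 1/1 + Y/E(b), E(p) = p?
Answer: -128 - 16*sqrt(10)/3 ≈ -144.87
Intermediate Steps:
D(b, Y) = 1 + Y/b (D(b, Y) = 1/1 + Y/b = 1*1 + Y/b = 1 + Y/b)
m(B, f) = 4 + sqrt(4 + B)/6 (m(B, f) = 4 + sqrt(B + (0 + 4))/6 = 4 + sqrt(B + 4)/6 = 4 + sqrt(4 + B)/6)
(m(6, -2)*(-8))*(4 - D(4, -4)) = ((4 + sqrt(4 + 6)/6)*(-8))*(4 - (-4 + 4)/4) = ((4 + sqrt(10)/6)*(-8))*(4 - 0/4) = (-32 - 4*sqrt(10)/3)*(4 - 1*0) = (-32 - 4*sqrt(10)/3)*(4 + 0) = (-32 - 4*sqrt(10)/3)*4 = -128 - 16*sqrt(10)/3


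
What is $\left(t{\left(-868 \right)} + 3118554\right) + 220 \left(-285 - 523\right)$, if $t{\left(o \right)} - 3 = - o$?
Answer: $2941665$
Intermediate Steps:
$t{\left(o \right)} = 3 - o$
$\left(t{\left(-868 \right)} + 3118554\right) + 220 \left(-285 - 523\right) = \left(\left(3 - -868\right) + 3118554\right) + 220 \left(-285 - 523\right) = \left(\left(3 + 868\right) + 3118554\right) + 220 \left(-808\right) = \left(871 + 3118554\right) - 177760 = 3119425 - 177760 = 2941665$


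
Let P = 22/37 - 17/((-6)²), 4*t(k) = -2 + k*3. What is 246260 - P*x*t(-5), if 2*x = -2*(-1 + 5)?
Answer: 328015549/1332 ≈ 2.4626e+5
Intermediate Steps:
t(k) = -½ + 3*k/4 (t(k) = (-2 + k*3)/4 = (-2 + 3*k)/4 = -½ + 3*k/4)
x = -4 (x = (-2*(-1 + 5))/2 = (-2*4)/2 = (½)*(-8) = -4)
P = 163/1332 (P = 22*(1/37) - 17/36 = 22/37 - 17*1/36 = 22/37 - 17/36 = 163/1332 ≈ 0.12237)
246260 - P*x*t(-5) = 246260 - (163/1332)*(-4)*(-½ + (¾)*(-5)) = 246260 - (-163)*(-½ - 15/4)/333 = 246260 - (-163)*(-17)/(333*4) = 246260 - 1*2771/1332 = 246260 - 2771/1332 = 328015549/1332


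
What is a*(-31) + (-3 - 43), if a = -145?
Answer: 4449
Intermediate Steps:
a*(-31) + (-3 - 43) = -145*(-31) + (-3 - 43) = 4495 - 46 = 4449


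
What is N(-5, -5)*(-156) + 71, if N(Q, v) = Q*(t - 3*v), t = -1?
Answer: 10991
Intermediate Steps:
N(Q, v) = Q*(-1 - 3*v)
N(-5, -5)*(-156) + 71 = -1*(-5)*(1 + 3*(-5))*(-156) + 71 = -1*(-5)*(1 - 15)*(-156) + 71 = -1*(-5)*(-14)*(-156) + 71 = -70*(-156) + 71 = 10920 + 71 = 10991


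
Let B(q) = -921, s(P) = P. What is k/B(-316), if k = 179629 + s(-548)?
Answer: -179081/921 ≈ -194.44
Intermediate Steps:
k = 179081 (k = 179629 - 548 = 179081)
k/B(-316) = 179081/(-921) = 179081*(-1/921) = -179081/921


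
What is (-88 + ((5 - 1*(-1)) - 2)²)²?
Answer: 5184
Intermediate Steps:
(-88 + ((5 - 1*(-1)) - 2)²)² = (-88 + ((5 + 1) - 2)²)² = (-88 + (6 - 2)²)² = (-88 + 4²)² = (-88 + 16)² = (-72)² = 5184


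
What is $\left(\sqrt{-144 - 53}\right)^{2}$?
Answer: $-197$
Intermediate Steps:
$\left(\sqrt{-144 - 53}\right)^{2} = \left(\sqrt{-197}\right)^{2} = \left(i \sqrt{197}\right)^{2} = -197$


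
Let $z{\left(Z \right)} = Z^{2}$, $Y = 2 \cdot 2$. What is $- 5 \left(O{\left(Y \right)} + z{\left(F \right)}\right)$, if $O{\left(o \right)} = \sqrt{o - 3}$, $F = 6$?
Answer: $-185$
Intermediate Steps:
$Y = 4$
$O{\left(o \right)} = \sqrt{-3 + o}$
$- 5 \left(O{\left(Y \right)} + z{\left(F \right)}\right) = - 5 \left(\sqrt{-3 + 4} + 6^{2}\right) = - 5 \left(\sqrt{1} + 36\right) = - 5 \left(1 + 36\right) = \left(-5\right) 37 = -185$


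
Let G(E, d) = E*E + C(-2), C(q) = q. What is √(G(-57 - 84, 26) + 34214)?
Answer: √54093 ≈ 232.58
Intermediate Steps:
G(E, d) = -2 + E² (G(E, d) = E*E - 2 = E² - 2 = -2 + E²)
√(G(-57 - 84, 26) + 34214) = √((-2 + (-57 - 84)²) + 34214) = √((-2 + (-141)²) + 34214) = √((-2 + 19881) + 34214) = √(19879 + 34214) = √54093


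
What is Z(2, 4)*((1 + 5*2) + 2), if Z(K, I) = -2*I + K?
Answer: -78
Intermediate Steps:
Z(K, I) = K - 2*I
Z(2, 4)*((1 + 5*2) + 2) = (2 - 2*4)*((1 + 5*2) + 2) = (2 - 8)*((1 + 10) + 2) = -6*(11 + 2) = -6*13 = -78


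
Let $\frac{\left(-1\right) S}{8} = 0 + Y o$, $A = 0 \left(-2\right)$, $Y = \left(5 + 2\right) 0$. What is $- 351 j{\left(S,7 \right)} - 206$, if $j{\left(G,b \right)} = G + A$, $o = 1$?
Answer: $-206$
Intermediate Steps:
$Y = 0$ ($Y = 7 \cdot 0 = 0$)
$A = 0$
$S = 0$ ($S = - 8 \left(0 + 0 \cdot 1\right) = - 8 \left(0 + 0\right) = \left(-8\right) 0 = 0$)
$j{\left(G,b \right)} = G$ ($j{\left(G,b \right)} = G + 0 = G$)
$- 351 j{\left(S,7 \right)} - 206 = \left(-351\right) 0 - 206 = 0 - 206 = -206$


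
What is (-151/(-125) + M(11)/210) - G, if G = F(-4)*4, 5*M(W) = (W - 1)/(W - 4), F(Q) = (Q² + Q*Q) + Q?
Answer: -2035778/18375 ≈ -110.79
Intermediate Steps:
F(Q) = Q + 2*Q² (F(Q) = (Q² + Q²) + Q = 2*Q² + Q = Q + 2*Q²)
M(W) = (-1 + W)/(5*(-4 + W)) (M(W) = ((W - 1)/(W - 4))/5 = ((-1 + W)/(-4 + W))/5 = (-1 + W)/(5*(-4 + W)))
G = 112 (G = -4*(1 + 2*(-4))*4 = -4*(1 - 8)*4 = -4*(-7)*4 = 28*4 = 112)
(-151/(-125) + M(11)/210) - G = (-151/(-125) + ((-1 + 11)/(5*(-4 + 11)))/210) - 1*112 = (-151*(-1/125) + ((⅕)*10/7)*(1/210)) - 112 = (151/125 + ((⅕)*(⅐)*10)*(1/210)) - 112 = (151/125 + (2/7)*(1/210)) - 112 = (151/125 + 1/735) - 112 = 22222/18375 - 112 = -2035778/18375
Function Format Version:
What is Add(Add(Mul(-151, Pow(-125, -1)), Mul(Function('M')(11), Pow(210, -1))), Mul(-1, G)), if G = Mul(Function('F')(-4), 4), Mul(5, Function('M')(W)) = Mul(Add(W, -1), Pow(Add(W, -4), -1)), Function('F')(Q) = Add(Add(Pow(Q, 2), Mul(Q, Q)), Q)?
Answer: Rational(-2035778, 18375) ≈ -110.79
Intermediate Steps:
Function('F')(Q) = Add(Q, Mul(2, Pow(Q, 2))) (Function('F')(Q) = Add(Add(Pow(Q, 2), Pow(Q, 2)), Q) = Add(Mul(2, Pow(Q, 2)), Q) = Add(Q, Mul(2, Pow(Q, 2))))
Function('M')(W) = Mul(Rational(1, 5), Pow(Add(-4, W), -1), Add(-1, W)) (Function('M')(W) = Mul(Rational(1, 5), Mul(Add(W, -1), Pow(Add(W, -4), -1))) = Mul(Rational(1, 5), Mul(Add(-1, W), Pow(Add(-4, W), -1))) = Mul(Rational(1, 5), Mul(Pow(Add(-4, W), -1), Add(-1, W))) = Mul(Rational(1, 5), Pow(Add(-4, W), -1), Add(-1, W)))
G = 112 (G = Mul(Mul(-4, Add(1, Mul(2, -4))), 4) = Mul(Mul(-4, Add(1, -8)), 4) = Mul(Mul(-4, -7), 4) = Mul(28, 4) = 112)
Add(Add(Mul(-151, Pow(-125, -1)), Mul(Function('M')(11), Pow(210, -1))), Mul(-1, G)) = Add(Add(Mul(-151, Pow(-125, -1)), Mul(Mul(Rational(1, 5), Pow(Add(-4, 11), -1), Add(-1, 11)), Pow(210, -1))), Mul(-1, 112)) = Add(Add(Mul(-151, Rational(-1, 125)), Mul(Mul(Rational(1, 5), Pow(7, -1), 10), Rational(1, 210))), -112) = Add(Add(Rational(151, 125), Mul(Mul(Rational(1, 5), Rational(1, 7), 10), Rational(1, 210))), -112) = Add(Add(Rational(151, 125), Mul(Rational(2, 7), Rational(1, 210))), -112) = Add(Add(Rational(151, 125), Rational(1, 735)), -112) = Add(Rational(22222, 18375), -112) = Rational(-2035778, 18375)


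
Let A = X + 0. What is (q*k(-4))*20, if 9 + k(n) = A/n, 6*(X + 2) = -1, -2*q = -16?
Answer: -4060/3 ≈ -1353.3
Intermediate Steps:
q = 8 (q = -1/2*(-16) = 8)
X = -13/6 (X = -2 + (1/6)*(-1) = -2 - 1/6 = -13/6 ≈ -2.1667)
A = -13/6 (A = -13/6 + 0 = -13/6 ≈ -2.1667)
k(n) = -9 - 13/(6*n)
(q*k(-4))*20 = (8*(-9 - 13/6/(-4)))*20 = (8*(-9 - 13/6*(-1/4)))*20 = (8*(-9 + 13/24))*20 = (8*(-203/24))*20 = -203/3*20 = -4060/3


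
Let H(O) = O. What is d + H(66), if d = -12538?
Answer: -12472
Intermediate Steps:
d + H(66) = -12538 + 66 = -12472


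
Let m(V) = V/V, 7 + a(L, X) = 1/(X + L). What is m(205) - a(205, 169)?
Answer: 2991/374 ≈ 7.9973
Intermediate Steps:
a(L, X) = -7 + 1/(L + X) (a(L, X) = -7 + 1/(X + L) = -7 + 1/(L + X))
m(V) = 1
m(205) - a(205, 169) = 1 - (1 - 7*205 - 7*169)/(205 + 169) = 1 - (1 - 1435 - 1183)/374 = 1 - (-2617)/374 = 1 - 1*(-2617/374) = 1 + 2617/374 = 2991/374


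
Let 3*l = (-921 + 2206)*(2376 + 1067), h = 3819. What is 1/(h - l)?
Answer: -3/4412798 ≈ -6.7984e-7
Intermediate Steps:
l = 4424255/3 (l = ((-921 + 2206)*(2376 + 1067))/3 = (1285*3443)/3 = (⅓)*4424255 = 4424255/3 ≈ 1.4748e+6)
1/(h - l) = 1/(3819 - 1*4424255/3) = 1/(3819 - 4424255/3) = 1/(-4412798/3) = -3/4412798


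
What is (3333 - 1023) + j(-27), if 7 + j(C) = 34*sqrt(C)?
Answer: 2303 + 102*I*sqrt(3) ≈ 2303.0 + 176.67*I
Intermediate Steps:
j(C) = -7 + 34*sqrt(C)
(3333 - 1023) + j(-27) = (3333 - 1023) + (-7 + 34*sqrt(-27)) = 2310 + (-7 + 34*(3*I*sqrt(3))) = 2310 + (-7 + 102*I*sqrt(3)) = 2303 + 102*I*sqrt(3)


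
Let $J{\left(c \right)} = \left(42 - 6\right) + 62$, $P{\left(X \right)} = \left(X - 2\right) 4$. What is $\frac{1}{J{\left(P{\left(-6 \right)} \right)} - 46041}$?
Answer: $- \frac{1}{45943} \approx -2.1766 \cdot 10^{-5}$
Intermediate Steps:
$P{\left(X \right)} = -8 + 4 X$ ($P{\left(X \right)} = \left(-2 + X\right) 4 = -8 + 4 X$)
$J{\left(c \right)} = 98$ ($J{\left(c \right)} = 36 + 62 = 98$)
$\frac{1}{J{\left(P{\left(-6 \right)} \right)} - 46041} = \frac{1}{98 - 46041} = \frac{1}{-45943} = - \frac{1}{45943}$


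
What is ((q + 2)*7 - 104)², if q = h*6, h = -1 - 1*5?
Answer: 116964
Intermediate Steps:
h = -6 (h = -1 - 5 = -6)
q = -36 (q = -6*6 = -36)
((q + 2)*7 - 104)² = ((-36 + 2)*7 - 104)² = (-34*7 - 104)² = (-238 - 104)² = (-342)² = 116964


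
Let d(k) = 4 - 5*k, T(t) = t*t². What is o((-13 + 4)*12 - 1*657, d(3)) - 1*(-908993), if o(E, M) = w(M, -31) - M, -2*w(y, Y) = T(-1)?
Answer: 1818009/2 ≈ 9.0900e+5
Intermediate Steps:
T(t) = t³
w(y, Y) = ½ (w(y, Y) = -½*(-1)³ = -½*(-1) = ½)
o(E, M) = ½ - M
o((-13 + 4)*12 - 1*657, d(3)) - 1*(-908993) = (½ - (4 - 5*3)) - 1*(-908993) = (½ - (4 - 15)) + 908993 = (½ - 1*(-11)) + 908993 = (½ + 11) + 908993 = 23/2 + 908993 = 1818009/2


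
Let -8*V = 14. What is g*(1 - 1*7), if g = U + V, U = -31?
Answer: 393/2 ≈ 196.50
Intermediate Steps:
V = -7/4 (V = -1/8*14 = -7/4 ≈ -1.7500)
g = -131/4 (g = -31 - 7/4 = -131/4 ≈ -32.750)
g*(1 - 1*7) = -131*(1 - 1*7)/4 = -131*(1 - 7)/4 = -131/4*(-6) = 393/2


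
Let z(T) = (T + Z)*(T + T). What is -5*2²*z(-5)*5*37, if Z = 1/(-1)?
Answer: -222000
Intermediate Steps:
Z = -1
z(T) = 2*T*(-1 + T) (z(T) = (T - 1)*(T + T) = (-1 + T)*(2*T) = 2*T*(-1 + T))
-5*2²*z(-5)*5*37 = -5*2²*(2*(-5)*(-1 - 5))*5*37 = -5*4*(2*(-5)*(-6))*5*37 = -5*4*60*5*37 = -1200*5*37 = -5*1200*37 = -6000*37 = -222000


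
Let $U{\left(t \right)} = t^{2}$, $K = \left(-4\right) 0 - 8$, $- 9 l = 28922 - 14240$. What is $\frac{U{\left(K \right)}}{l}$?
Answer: $- \frac{96}{2447} \approx -0.039232$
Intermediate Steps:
$l = - \frac{4894}{3}$ ($l = - \frac{28922 - 14240}{9} = \left(- \frac{1}{9}\right) 14682 = - \frac{4894}{3} \approx -1631.3$)
$K = -8$ ($K = 0 - 8 = -8$)
$\frac{U{\left(K \right)}}{l} = \frac{\left(-8\right)^{2}}{- \frac{4894}{3}} = 64 \left(- \frac{3}{4894}\right) = - \frac{96}{2447}$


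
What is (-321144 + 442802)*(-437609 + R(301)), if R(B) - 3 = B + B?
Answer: -53165032632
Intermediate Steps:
R(B) = 3 + 2*B (R(B) = 3 + (B + B) = 3 + 2*B)
(-321144 + 442802)*(-437609 + R(301)) = (-321144 + 442802)*(-437609 + (3 + 2*301)) = 121658*(-437609 + (3 + 602)) = 121658*(-437609 + 605) = 121658*(-437004) = -53165032632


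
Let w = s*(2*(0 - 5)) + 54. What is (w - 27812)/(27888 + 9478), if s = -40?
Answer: -13679/18683 ≈ -0.73216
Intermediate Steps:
w = 454 (w = -80*(0 - 5) + 54 = -80*(-5) + 54 = -40*(-10) + 54 = 400 + 54 = 454)
(w - 27812)/(27888 + 9478) = (454 - 27812)/(27888 + 9478) = -27358/37366 = -27358*1/37366 = -13679/18683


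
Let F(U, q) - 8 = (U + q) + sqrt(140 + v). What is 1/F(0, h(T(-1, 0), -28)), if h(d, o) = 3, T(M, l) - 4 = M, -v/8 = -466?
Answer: -11/3747 + 2*sqrt(967)/3747 ≈ 0.013662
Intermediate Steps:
v = 3728 (v = -8*(-466) = 3728)
T(M, l) = 4 + M
F(U, q) = 8 + U + q + 2*sqrt(967) (F(U, q) = 8 + ((U + q) + sqrt(140 + 3728)) = 8 + ((U + q) + sqrt(3868)) = 8 + ((U + q) + 2*sqrt(967)) = 8 + (U + q + 2*sqrt(967)) = 8 + U + q + 2*sqrt(967))
1/F(0, h(T(-1, 0), -28)) = 1/(8 + 0 + 3 + 2*sqrt(967)) = 1/(11 + 2*sqrt(967))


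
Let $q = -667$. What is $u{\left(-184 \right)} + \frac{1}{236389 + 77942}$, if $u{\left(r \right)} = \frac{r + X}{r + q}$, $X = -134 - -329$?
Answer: $- \frac{3456790}{267495681} \approx -0.012923$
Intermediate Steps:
$X = 195$ ($X = -134 + 329 = 195$)
$u{\left(r \right)} = \frac{195 + r}{-667 + r}$ ($u{\left(r \right)} = \frac{r + 195}{r - 667} = \frac{195 + r}{-667 + r}$)
$u{\left(-184 \right)} + \frac{1}{236389 + 77942} = \frac{195 - 184}{-667 - 184} + \frac{1}{236389 + 77942} = \frac{1}{-851} \cdot 11 + \frac{1}{314331} = \left(- \frac{1}{851}\right) 11 + \frac{1}{314331} = - \frac{11}{851} + \frac{1}{314331} = - \frac{3456790}{267495681}$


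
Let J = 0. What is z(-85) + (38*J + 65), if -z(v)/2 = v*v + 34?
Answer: -14453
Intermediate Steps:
z(v) = -68 - 2*v² (z(v) = -2*(v*v + 34) = -2*(v² + 34) = -2*(34 + v²) = -68 - 2*v²)
z(-85) + (38*J + 65) = (-68 - 2*(-85)²) + (38*0 + 65) = (-68 - 2*7225) + (0 + 65) = (-68 - 14450) + 65 = -14518 + 65 = -14453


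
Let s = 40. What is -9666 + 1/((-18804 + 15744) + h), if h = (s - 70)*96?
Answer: -57416041/5940 ≈ -9666.0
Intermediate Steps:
h = -2880 (h = (40 - 70)*96 = -30*96 = -2880)
-9666 + 1/((-18804 + 15744) + h) = -9666 + 1/((-18804 + 15744) - 2880) = -9666 + 1/(-3060 - 2880) = -9666 + 1/(-5940) = -9666 - 1/5940 = -57416041/5940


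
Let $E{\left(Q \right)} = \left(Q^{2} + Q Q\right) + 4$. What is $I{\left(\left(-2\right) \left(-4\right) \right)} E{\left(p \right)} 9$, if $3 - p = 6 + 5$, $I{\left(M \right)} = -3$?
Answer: $-3564$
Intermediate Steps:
$p = -8$ ($p = 3 - \left(6 + 5\right) = 3 - 11 = -8$)
$E{\left(Q \right)} = 4 + 2 Q^{2}$ ($E{\left(Q \right)} = \left(Q^{2} + Q^{2}\right) + 4 = 2 Q^{2} + 4 = 4 + 2 Q^{2}$)
$I{\left(\left(-2\right) \left(-4\right) \right)} E{\left(p \right)} 9 = - 3 \left(4 + 2 \left(-8\right)^{2}\right) 9 = - 3 \left(4 + 2 \cdot 64\right) 9 = - 3 \left(4 + 128\right) 9 = \left(-3\right) 132 \cdot 9 = \left(-396\right) 9 = -3564$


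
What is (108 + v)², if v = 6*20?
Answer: 51984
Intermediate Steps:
v = 120
(108 + v)² = (108 + 120)² = 228² = 51984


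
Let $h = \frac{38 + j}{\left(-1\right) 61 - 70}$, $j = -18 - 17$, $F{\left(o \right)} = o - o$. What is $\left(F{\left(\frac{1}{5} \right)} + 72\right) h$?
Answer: $- \frac{216}{131} \approx -1.6489$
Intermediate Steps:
$F{\left(o \right)} = 0$
$j = -35$ ($j = -18 - 17 = -35$)
$h = - \frac{3}{131}$ ($h = \frac{38 - 35}{\left(-1\right) 61 - 70} = \frac{3}{-61 - 70} = \frac{3}{-131} = 3 \left(- \frac{1}{131}\right) = - \frac{3}{131} \approx -0.022901$)
$\left(F{\left(\frac{1}{5} \right)} + 72\right) h = \left(0 + 72\right) \left(- \frac{3}{131}\right) = 72 \left(- \frac{3}{131}\right) = - \frac{216}{131}$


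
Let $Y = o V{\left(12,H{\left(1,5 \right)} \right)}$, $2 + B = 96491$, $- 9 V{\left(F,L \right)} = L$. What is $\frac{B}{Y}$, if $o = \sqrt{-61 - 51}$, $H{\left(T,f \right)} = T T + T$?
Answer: $\frac{868401 i \sqrt{7}}{56} \approx 41028.0 i$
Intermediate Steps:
$H{\left(T,f \right)} = T + T^{2}$ ($H{\left(T,f \right)} = T^{2} + T = T + T^{2}$)
$V{\left(F,L \right)} = - \frac{L}{9}$
$o = 4 i \sqrt{7}$ ($o = \sqrt{-112} = 4 i \sqrt{7} \approx 10.583 i$)
$B = 96489$ ($B = -2 + 96491 = 96489$)
$Y = - \frac{8 i \sqrt{7}}{9}$ ($Y = 4 i \sqrt{7} \left(- \frac{1 \left(1 + 1\right)}{9}\right) = 4 i \sqrt{7} \left(- \frac{1 \cdot 2}{9}\right) = 4 i \sqrt{7} \left(\left(- \frac{1}{9}\right) 2\right) = 4 i \sqrt{7} \left(- \frac{2}{9}\right) = - \frac{8 i \sqrt{7}}{9} \approx - 2.3518 i$)
$\frac{B}{Y} = \frac{96489}{\left(- \frac{8}{9}\right) i \sqrt{7}} = 96489 \frac{9 i \sqrt{7}}{56} = \frac{868401 i \sqrt{7}}{56}$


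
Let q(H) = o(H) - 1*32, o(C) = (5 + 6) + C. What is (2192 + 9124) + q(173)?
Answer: 11468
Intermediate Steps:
o(C) = 11 + C
q(H) = -21 + H (q(H) = (11 + H) - 1*32 = (11 + H) - 32 = -21 + H)
(2192 + 9124) + q(173) = (2192 + 9124) + (-21 + 173) = 11316 + 152 = 11468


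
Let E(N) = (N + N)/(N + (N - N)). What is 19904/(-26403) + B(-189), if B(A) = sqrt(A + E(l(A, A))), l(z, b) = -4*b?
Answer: -19904/26403 + I*sqrt(187) ≈ -0.75385 + 13.675*I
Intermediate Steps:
E(N) = 2 (E(N) = (2*N)/(N + 0) = (2*N)/N = 2)
B(A) = sqrt(2 + A) (B(A) = sqrt(A + 2) = sqrt(2 + A))
19904/(-26403) + B(-189) = 19904/(-26403) + sqrt(2 - 189) = 19904*(-1/26403) + sqrt(-187) = -19904/26403 + I*sqrt(187)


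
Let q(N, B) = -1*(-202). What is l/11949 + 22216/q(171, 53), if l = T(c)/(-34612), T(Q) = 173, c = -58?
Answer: 4594033159631/41771457588 ≈ 109.98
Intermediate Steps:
q(N, B) = 202
l = -173/34612 (l = 173/(-34612) = 173*(-1/34612) = -173/34612 ≈ -0.0049983)
l/11949 + 22216/q(171, 53) = -173/34612/11949 + 22216/202 = -173/34612*1/11949 + 22216*(1/202) = -173/413578788 + 11108/101 = 4594033159631/41771457588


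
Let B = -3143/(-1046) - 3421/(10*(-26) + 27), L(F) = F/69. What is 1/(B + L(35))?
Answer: 16816542/305967395 ≈ 0.054962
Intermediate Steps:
L(F) = F/69 (L(F) = F*(1/69) = F/69)
B = 4310685/243718 (B = -3143*(-1/1046) - 3421/(-260 + 27) = 3143/1046 - 3421/(-233) = 3143/1046 - 3421*(-1/233) = 3143/1046 + 3421/233 = 4310685/243718 ≈ 17.687)
1/(B + L(35)) = 1/(4310685/243718 + (1/69)*35) = 1/(4310685/243718 + 35/69) = 1/(305967395/16816542) = 16816542/305967395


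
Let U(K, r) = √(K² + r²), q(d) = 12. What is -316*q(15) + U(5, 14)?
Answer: -3792 + √221 ≈ -3777.1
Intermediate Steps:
-316*q(15) + U(5, 14) = -316*12 + √(5² + 14²) = -3792 + √(25 + 196) = -3792 + √221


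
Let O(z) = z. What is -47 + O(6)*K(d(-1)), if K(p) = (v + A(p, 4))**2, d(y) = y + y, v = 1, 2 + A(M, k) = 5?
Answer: 49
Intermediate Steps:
A(M, k) = 3 (A(M, k) = -2 + 5 = 3)
d(y) = 2*y
K(p) = 16 (K(p) = (1 + 3)**2 = 4**2 = 16)
-47 + O(6)*K(d(-1)) = -47 + 6*16 = -47 + 96 = 49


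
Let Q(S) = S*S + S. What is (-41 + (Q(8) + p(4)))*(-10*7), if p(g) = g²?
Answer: -3290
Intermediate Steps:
Q(S) = S + S² (Q(S) = S² + S = S + S²)
(-41 + (Q(8) + p(4)))*(-10*7) = (-41 + (8*(1 + 8) + 4²))*(-10*7) = (-41 + (8*9 + 16))*(-70) = (-41 + (72 + 16))*(-70) = (-41 + 88)*(-70) = 47*(-70) = -3290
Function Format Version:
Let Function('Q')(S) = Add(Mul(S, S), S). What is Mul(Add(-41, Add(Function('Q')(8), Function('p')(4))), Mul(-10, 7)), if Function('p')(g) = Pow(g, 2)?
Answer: -3290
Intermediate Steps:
Function('Q')(S) = Add(S, Pow(S, 2)) (Function('Q')(S) = Add(Pow(S, 2), S) = Add(S, Pow(S, 2)))
Mul(Add(-41, Add(Function('Q')(8), Function('p')(4))), Mul(-10, 7)) = Mul(Add(-41, Add(Mul(8, Add(1, 8)), Pow(4, 2))), Mul(-10, 7)) = Mul(Add(-41, Add(Mul(8, 9), 16)), -70) = Mul(Add(-41, Add(72, 16)), -70) = Mul(Add(-41, 88), -70) = Mul(47, -70) = -3290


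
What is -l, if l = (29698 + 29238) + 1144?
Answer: -60080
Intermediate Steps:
l = 60080 (l = 58936 + 1144 = 60080)
-l = -1*60080 = -60080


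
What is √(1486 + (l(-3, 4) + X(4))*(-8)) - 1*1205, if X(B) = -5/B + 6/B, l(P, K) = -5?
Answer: -1205 + 2*√381 ≈ -1166.0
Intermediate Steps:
X(B) = 1/B
√(1486 + (l(-3, 4) + X(4))*(-8)) - 1*1205 = √(1486 + (-5 + 1/4)*(-8)) - 1*1205 = √(1486 + (-5 + ¼)*(-8)) - 1205 = √(1486 - 19/4*(-8)) - 1205 = √(1486 + 38) - 1205 = √1524 - 1205 = 2*√381 - 1205 = -1205 + 2*√381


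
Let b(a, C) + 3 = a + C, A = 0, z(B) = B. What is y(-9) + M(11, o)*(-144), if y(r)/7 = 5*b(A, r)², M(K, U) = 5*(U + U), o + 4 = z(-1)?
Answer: 12240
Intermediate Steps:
o = -5 (o = -4 - 1 = -5)
b(a, C) = -3 + C + a (b(a, C) = -3 + (a + C) = -3 + (C + a) = -3 + C + a)
M(K, U) = 10*U (M(K, U) = 5*(2*U) = 10*U)
y(r) = 35*(-3 + r)² (y(r) = 7*(5*(-3 + r + 0)²) = 7*(5*(-3 + r)²) = 35*(-3 + r)²)
y(-9) + M(11, o)*(-144) = 35*(-3 - 9)² + (10*(-5))*(-144) = 35*(-12)² - 50*(-144) = 35*144 + 7200 = 5040 + 7200 = 12240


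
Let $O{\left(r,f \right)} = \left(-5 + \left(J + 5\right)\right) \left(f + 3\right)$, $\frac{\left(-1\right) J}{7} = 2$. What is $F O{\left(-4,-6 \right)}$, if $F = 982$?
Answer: $41244$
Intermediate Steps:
$J = -14$ ($J = \left(-7\right) 2 = -14$)
$O{\left(r,f \right)} = -42 - 14 f$ ($O{\left(r,f \right)} = \left(-5 + \left(-14 + 5\right)\right) \left(f + 3\right) = \left(-5 - 9\right) \left(3 + f\right) = - 14 \left(3 + f\right) = -42 - 14 f$)
$F O{\left(-4,-6 \right)} = 982 \left(-42 - -84\right) = 982 \left(-42 + 84\right) = 982 \cdot 42 = 41244$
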